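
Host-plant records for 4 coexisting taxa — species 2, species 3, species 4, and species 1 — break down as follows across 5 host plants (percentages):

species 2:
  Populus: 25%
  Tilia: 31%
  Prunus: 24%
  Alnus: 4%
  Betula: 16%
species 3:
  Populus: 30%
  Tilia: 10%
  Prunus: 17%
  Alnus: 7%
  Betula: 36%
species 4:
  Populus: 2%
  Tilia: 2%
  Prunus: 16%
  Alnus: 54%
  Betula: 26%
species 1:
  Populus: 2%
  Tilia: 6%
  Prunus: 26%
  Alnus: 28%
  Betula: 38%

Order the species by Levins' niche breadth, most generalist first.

Convert percentages to proportions (divide by 100).
Σp_2ᵢ² = 0.25² + 0.31² + 0.24² + 0.04² + 0.16² = 0.0625 + 0.0961 + 0.0576 + 0.0016 + 0.0256 = 0.2434
B_2 = 1 / 0.2434 = 4.1085
Σp_3ᵢ² = 0.30² + 0.10² + 0.17² + 0.07² + 0.36² = 0.0900 + 0.0100 + 0.0289 + 0.0049 + 0.1296 = 0.2634
B_3 = 1 / 0.2634 = 3.7965
Σp_4ᵢ² = 0.02² + 0.02² + 0.16² + 0.54² + 0.26² = 0.0004 + 0.0004 + 0.0256 + 0.2916 + 0.0676 = 0.3856
B_4 = 1 / 0.3856 = 2.5934
Σp_1ᵢ² = 0.02² + 0.06² + 0.26² + 0.28² + 0.38² = 0.0004 + 0.0036 + 0.0676 + 0.0784 + 0.1444 = 0.2944
B_1 = 1 / 0.2944 = 3.3967
Ranking by B (broadest → narrowest): species 2 (4.11) > species 3 (3.80) > species 1 (3.40) > species 4 (2.59)

species 2 > species 3 > species 1 > species 4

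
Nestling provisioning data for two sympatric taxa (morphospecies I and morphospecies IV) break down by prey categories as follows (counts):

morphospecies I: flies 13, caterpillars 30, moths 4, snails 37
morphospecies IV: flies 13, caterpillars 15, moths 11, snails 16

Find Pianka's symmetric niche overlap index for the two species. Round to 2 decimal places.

0.91

Proportions for morphospecies I (n=84): 13/84=0.1548, 30/84=0.3571, 4/84=0.0476, 37/84=0.4405
Proportions for morphospecies IV (n=55): 13/55=0.2364, 15/55=0.2727, 11/55=0.2000, 16/55=0.2909
Σ p₁ᵢp₂ᵢ = 0.036595 + 0.097381 + 0.009520 + 0.128141 = 0.271637
Σp_1ᵢ² = 0.1548² + 0.3571² + 0.0476² + 0.4405² = 0.023963 + 0.127520 + 0.002266 + 0.194040 = 0.347789
Σp_2ᵢ² = 0.2364² + 0.2727² + 0.2000² + 0.2909² = 0.055885 + 0.074365 + 0.040000 + 0.084623 = 0.254873
O = 0.271637 / √(0.347789 × 0.254873) = 0.271637 / 0.2977281 = 0.9124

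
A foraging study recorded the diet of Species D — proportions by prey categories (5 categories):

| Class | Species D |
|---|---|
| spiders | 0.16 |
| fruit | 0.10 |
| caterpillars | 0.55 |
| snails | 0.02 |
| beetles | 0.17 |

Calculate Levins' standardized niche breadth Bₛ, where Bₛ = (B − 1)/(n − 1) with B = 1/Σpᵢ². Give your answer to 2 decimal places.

Σpᵢ² = 0.16² + 0.10² + 0.55² + 0.02² + 0.17² = 0.0256 + 0.0100 + 0.3025 + 0.0004 + 0.0289 = 0.3674
B = 1 / 0.3674 = 2.7218
Bₛ = (B − 1)/(n − 1) = (2.7218 − 1)/(5 − 1) = 1.7218/4 = 0.4305

0.43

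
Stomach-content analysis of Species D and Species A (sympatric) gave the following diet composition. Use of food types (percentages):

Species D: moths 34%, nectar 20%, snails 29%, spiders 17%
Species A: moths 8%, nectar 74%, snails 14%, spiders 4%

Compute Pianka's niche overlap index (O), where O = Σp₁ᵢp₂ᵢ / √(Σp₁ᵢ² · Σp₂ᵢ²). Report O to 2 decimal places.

Convert percentages to proportions (divide by 100).
Σ p₁ᵢp₂ᵢ = 0.0272 + 0.1480 + 0.0406 + 0.0068 = 0.2226
Σp_1ᵢ² = 0.34² + 0.20² + 0.29² + 0.17² = 0.1156 + 0.0400 + 0.0841 + 0.0289 = 0.2686
Σp_2ᵢ² = 0.08² + 0.74² + 0.14² + 0.04² = 0.0064 + 0.5476 + 0.0196 + 0.0016 = 0.5752
O = 0.2226 / √(0.2686 × 0.5752) = 0.2226 / 0.39306 = 0.5663

0.57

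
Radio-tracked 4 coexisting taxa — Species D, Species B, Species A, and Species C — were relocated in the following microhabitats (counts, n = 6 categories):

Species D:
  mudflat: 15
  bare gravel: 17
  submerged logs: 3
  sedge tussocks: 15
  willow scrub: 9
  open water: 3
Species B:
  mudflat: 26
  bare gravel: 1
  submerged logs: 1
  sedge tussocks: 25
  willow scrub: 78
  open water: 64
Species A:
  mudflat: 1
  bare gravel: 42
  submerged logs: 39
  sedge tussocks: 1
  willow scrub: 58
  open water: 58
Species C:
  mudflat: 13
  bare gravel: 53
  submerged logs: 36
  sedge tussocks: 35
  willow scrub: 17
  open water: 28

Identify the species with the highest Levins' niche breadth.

Proportions for Species D (n=62): 15/62=0.2419, 17/62=0.2742, 3/62=0.0484, 15/62=0.2419, 9/62=0.1452, 3/62=0.0484
Proportions for Species B (n=195): 26/195=0.1333, 1/195=0.0051, 1/195=0.0051, 25/195=0.1282, 78/195=0.4000, 64/195=0.3282
Proportions for Species A (n=199): 1/199=0.0050, 42/199=0.2111, 39/199=0.1960, 1/199=0.0050, 58/199=0.2915, 58/199=0.2915
Proportions for Species C (n=182): 13/182=0.0714, 53/182=0.2912, 36/182=0.1978, 35/182=0.1923, 17/182=0.0934, 28/182=0.1538
Σp_Dᵢ² = 0.2419² + 0.2742² + 0.0484² + 0.2419² + 0.1452² + 0.0484² = 0.058516 + 0.075186 + 0.002343 + 0.058516 + 0.021083 + 0.002343 = 0.217987
B_D = 1 / 0.217987 = 4.5874
Σp_Bᵢ² = 0.1333² + 0.0051² + 0.0051² + 0.1282² + 0.4000² + 0.3282² = 0.017769 + 0.000026 + 0.000026 + 0.016435 + 0.160000 + 0.107715 = 0.301971
B_B = 1 / 0.301971 = 3.3116
Σp_Aᵢ² = 0.0050² + 0.2111² + 0.1960² + 0.0050² + 0.2915² + 0.2915² = 0.000025 + 0.044563 + 0.038416 + 0.000025 + 0.084972 + 0.084972 = 0.252973
B_A = 1 / 0.252973 = 3.9530
Σp_Cᵢ² = 0.0714² + 0.2912² + 0.1978² + 0.1923² + 0.0934² + 0.1538² = 0.005098 + 0.084797 + 0.039125 + 0.036979 + 0.008724 + 0.023654 = 0.198377
B_C = 1 / 0.198377 = 5.0409
Highest B → broadest niche (most generalist): Species C (B = 5.04).

Species C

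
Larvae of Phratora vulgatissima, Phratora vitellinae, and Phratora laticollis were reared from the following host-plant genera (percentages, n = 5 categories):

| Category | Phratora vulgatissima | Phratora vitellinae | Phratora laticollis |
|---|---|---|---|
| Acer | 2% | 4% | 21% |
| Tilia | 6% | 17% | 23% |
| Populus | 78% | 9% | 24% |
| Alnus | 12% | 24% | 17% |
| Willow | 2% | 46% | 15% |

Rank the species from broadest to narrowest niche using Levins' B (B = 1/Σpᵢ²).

Convert percentages to proportions (divide by 100).
Σp_vulgᵢ² = 0.02² + 0.06² + 0.78² + 0.12² + 0.02² = 0.0004 + 0.0036 + 0.6084 + 0.0144 + 0.0004 = 0.6272
B_vulg = 1 / 0.6272 = 1.5944
Σp_viteᵢ² = 0.04² + 0.17² + 0.09² + 0.24² + 0.46² = 0.0016 + 0.0289 + 0.0081 + 0.0576 + 0.2116 = 0.3078
B_vite = 1 / 0.3078 = 3.2489
Σp_latiᵢ² = 0.21² + 0.23² + 0.24² + 0.17² + 0.15² = 0.0441 + 0.0529 + 0.0576 + 0.0289 + 0.0225 = 0.2060
B_lati = 1 / 0.2060 = 4.8544
Ranking by B (broadest → narrowest): Phratora laticollis (4.85) > Phratora vitellinae (3.25) > Phratora vulgatissima (1.59)

Phratora laticollis > Phratora vitellinae > Phratora vulgatissima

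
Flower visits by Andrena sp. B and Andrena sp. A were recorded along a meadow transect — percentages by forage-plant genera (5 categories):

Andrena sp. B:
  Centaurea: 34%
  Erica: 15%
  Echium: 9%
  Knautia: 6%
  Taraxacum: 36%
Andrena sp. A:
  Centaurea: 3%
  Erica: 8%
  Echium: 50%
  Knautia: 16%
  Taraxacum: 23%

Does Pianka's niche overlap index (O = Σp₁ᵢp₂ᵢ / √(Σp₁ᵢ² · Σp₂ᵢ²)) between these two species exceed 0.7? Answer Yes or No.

No

Convert percentages to proportions (divide by 100).
Σ p₁ᵢp₂ᵢ = 0.0102 + 0.0120 + 0.0450 + 0.0096 + 0.0828 = 0.1596
Σp_1ᵢ² = 0.34² + 0.15² + 0.09² + 0.06² + 0.36² = 0.1156 + 0.0225 + 0.0081 + 0.0036 + 0.1296 = 0.2794
Σp_2ᵢ² = 0.03² + 0.08² + 0.50² + 0.16² + 0.23² = 0.0009 + 0.0064 + 0.2500 + 0.0256 + 0.0529 = 0.3358
O = 0.1596 / √(0.2794 × 0.3358) = 0.1596 / 0.30630 = 0.5211
O = 0.5211 < 0.7 → No.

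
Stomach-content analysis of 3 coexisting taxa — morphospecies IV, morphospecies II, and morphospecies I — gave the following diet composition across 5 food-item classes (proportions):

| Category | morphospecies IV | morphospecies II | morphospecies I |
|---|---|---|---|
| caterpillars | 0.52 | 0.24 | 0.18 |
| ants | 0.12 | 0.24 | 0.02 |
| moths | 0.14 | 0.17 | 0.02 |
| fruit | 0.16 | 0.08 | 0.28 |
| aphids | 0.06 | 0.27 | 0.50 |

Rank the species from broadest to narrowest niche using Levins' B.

morphospecies II > morphospecies IV > morphospecies I

Σp_IVᵢ² = 0.52² + 0.12² + 0.14² + 0.16² + 0.06² = 0.2704 + 0.0144 + 0.0196 + 0.0256 + 0.0036 = 0.3336
B_IV = 1 / 0.3336 = 2.9976
Σp_IIᵢ² = 0.24² + 0.24² + 0.17² + 0.08² + 0.27² = 0.0576 + 0.0576 + 0.0289 + 0.0064 + 0.0729 = 0.2234
B_II = 1 / 0.2234 = 4.4763
Σp_Iᵢ² = 0.18² + 0.02² + 0.02² + 0.28² + 0.50² = 0.0324 + 0.0004 + 0.0004 + 0.0784 + 0.2500 = 0.3616
B_I = 1 / 0.3616 = 2.7655
Ranking by B (broadest → narrowest): morphospecies II (4.48) > morphospecies IV (3.00) > morphospecies I (2.77)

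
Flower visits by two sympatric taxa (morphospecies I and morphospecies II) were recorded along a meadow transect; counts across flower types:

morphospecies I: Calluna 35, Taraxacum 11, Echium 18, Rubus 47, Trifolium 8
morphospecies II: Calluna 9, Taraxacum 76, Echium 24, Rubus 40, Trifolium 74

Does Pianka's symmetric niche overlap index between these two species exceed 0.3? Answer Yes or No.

Proportions for morphospecies I (n=119): 35/119=0.2941, 11/119=0.0924, 18/119=0.1513, 47/119=0.3950, 8/119=0.0672
Proportions for morphospecies II (n=223): 9/223=0.0404, 76/223=0.3408, 24/223=0.1076, 40/223=0.1794, 74/223=0.3318
Σ p₁ᵢp₂ᵢ = 0.011882 + 0.031490 + 0.016280 + 0.070863 + 0.022297 = 0.152812
Σp_1ᵢ² = 0.2941² + 0.0924² + 0.1513² + 0.3950² + 0.0672² = 0.086495 + 0.008538 + 0.022892 + 0.156025 + 0.004516 = 0.278466
Σp_2ᵢ² = 0.0404² + 0.3408² + 0.1076² + 0.1794² + 0.3318² = 0.001632 + 0.116145 + 0.011578 + 0.032184 + 0.110091 = 0.271630
O = 0.152812 / √(0.278466 × 0.271630) = 0.152812 / 0.2750268 = 0.5556
O = 0.5556 > 0.3 → Yes.

Yes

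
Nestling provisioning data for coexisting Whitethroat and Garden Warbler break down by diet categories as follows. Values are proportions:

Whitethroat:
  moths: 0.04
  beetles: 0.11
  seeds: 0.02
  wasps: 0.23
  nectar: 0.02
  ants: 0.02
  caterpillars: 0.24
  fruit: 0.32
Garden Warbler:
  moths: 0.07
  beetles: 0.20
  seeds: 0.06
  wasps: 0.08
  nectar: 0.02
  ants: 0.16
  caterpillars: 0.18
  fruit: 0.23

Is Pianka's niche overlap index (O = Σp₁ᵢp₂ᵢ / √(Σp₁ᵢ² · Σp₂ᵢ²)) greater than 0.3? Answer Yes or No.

Yes

Σ p₁ᵢp₂ᵢ = 0.0028 + 0.0220 + 0.0012 + 0.0184 + 0.0004 + 0.0032 + 0.0432 + 0.0736 = 0.1648
Σp_1ᵢ² = 0.04² + 0.11² + 0.02² + 0.23² + 0.02² + 0.02² + 0.24² + 0.32² = 0.0016 + 0.0121 + 0.0004 + 0.0529 + 0.0004 + 0.0004 + 0.0576 + 0.1024 = 0.2278
Σp_2ᵢ² = 0.07² + 0.20² + 0.06² + 0.08² + 0.02² + 0.16² + 0.18² + 0.23² = 0.0049 + 0.0400 + 0.0036 + 0.0064 + 0.0004 + 0.0256 + 0.0324 + 0.0529 = 0.1662
O = 0.1648 / √(0.2278 × 0.1662) = 0.1648 / 0.19458 = 0.8470
O = 0.8470 > 0.3 → Yes.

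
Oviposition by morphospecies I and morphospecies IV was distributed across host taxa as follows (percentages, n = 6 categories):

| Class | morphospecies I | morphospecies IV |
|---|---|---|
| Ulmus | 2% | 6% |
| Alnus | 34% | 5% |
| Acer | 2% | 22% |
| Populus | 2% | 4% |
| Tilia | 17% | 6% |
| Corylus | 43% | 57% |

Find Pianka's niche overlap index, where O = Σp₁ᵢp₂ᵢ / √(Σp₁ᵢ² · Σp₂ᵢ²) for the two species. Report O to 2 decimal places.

Convert percentages to proportions (divide by 100).
Σ p₁ᵢp₂ᵢ = 0.0012 + 0.0170 + 0.0044 + 0.0008 + 0.0102 + 0.2451 = 0.2787
Σp_1ᵢ² = 0.02² + 0.34² + 0.02² + 0.02² + 0.17² + 0.43² = 0.0004 + 0.1156 + 0.0004 + 0.0004 + 0.0289 + 0.1849 = 0.3306
Σp_2ᵢ² = 0.06² + 0.05² + 0.22² + 0.04² + 0.06² + 0.57² = 0.0036 + 0.0025 + 0.0484 + 0.0016 + 0.0036 + 0.3249 = 0.3846
O = 0.2787 / √(0.3306 × 0.3846) = 0.2787 / 0.35658 = 0.7816

0.78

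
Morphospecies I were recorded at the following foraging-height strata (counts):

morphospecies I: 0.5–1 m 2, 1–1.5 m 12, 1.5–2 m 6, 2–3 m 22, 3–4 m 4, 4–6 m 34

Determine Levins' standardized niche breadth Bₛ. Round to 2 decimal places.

0.50

Proportions for morphospecies I (n=80): 2/80=0.0250, 12/80=0.1500, 6/80=0.0750, 22/80=0.2750, 4/80=0.0500, 34/80=0.4250
Σpᵢ² = 0.0250² + 0.1500² + 0.0750² + 0.2750² + 0.0500² + 0.4250² = 0.000625 + 0.022500 + 0.005625 + 0.075625 + 0.002500 + 0.180625 = 0.287500
B = 1 / 0.287500 = 3.4783
Bₛ = (B − 1)/(n − 1) = (3.4783 − 1)/(6 − 1) = 2.4783/5 = 0.4957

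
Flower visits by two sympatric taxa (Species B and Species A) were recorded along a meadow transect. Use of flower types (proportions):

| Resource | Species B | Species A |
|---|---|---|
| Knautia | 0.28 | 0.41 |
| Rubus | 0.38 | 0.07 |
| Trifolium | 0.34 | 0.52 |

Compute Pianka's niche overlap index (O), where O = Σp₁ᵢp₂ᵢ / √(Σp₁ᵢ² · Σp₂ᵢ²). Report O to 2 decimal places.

Σ p₁ᵢp₂ᵢ = 0.1148 + 0.0266 + 0.1768 = 0.3182
Σp_1ᵢ² = 0.28² + 0.38² + 0.34² = 0.0784 + 0.1444 + 0.1156 = 0.3384
Σp_2ᵢ² = 0.41² + 0.07² + 0.52² = 0.1681 + 0.0049 + 0.2704 = 0.4434
O = 0.3182 / √(0.3384 × 0.4434) = 0.3182 / 0.38736 = 0.8215

0.82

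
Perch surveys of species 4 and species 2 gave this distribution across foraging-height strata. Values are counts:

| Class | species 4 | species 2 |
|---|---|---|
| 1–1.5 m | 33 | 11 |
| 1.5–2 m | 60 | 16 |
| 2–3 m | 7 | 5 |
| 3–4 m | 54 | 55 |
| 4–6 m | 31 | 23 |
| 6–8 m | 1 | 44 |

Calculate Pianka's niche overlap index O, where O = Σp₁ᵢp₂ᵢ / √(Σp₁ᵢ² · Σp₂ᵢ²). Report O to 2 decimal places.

Proportions for species 4 (n=186): 33/186=0.1774, 60/186=0.3226, 7/186=0.0376, 54/186=0.2903, 31/186=0.1667, 1/186=0.0054
Proportions for species 2 (n=154): 11/154=0.0714, 16/154=0.1039, 5/154=0.0325, 55/154=0.3571, 23/154=0.1494, 44/154=0.2857
Σ p₁ᵢp₂ᵢ = 0.012666 + 0.033518 + 0.001222 + 0.103666 + 0.024905 + 0.001543 = 0.177520
Σp_1ᵢ² = 0.1774² + 0.3226² + 0.0376² + 0.2903² + 0.1667² + 0.0054² = 0.031471 + 0.104071 + 0.001414 + 0.084274 + 0.027789 + 0.000029 = 0.249048
Σp_2ᵢ² = 0.0714² + 0.1039² + 0.0325² + 0.3571² + 0.1494² + 0.2857² = 0.005098 + 0.010795 + 0.001056 + 0.127520 + 0.022320 + 0.081624 = 0.248413
O = 0.177520 / √(0.249048 × 0.248413) = 0.177520 / 0.2487303 = 0.7137

0.71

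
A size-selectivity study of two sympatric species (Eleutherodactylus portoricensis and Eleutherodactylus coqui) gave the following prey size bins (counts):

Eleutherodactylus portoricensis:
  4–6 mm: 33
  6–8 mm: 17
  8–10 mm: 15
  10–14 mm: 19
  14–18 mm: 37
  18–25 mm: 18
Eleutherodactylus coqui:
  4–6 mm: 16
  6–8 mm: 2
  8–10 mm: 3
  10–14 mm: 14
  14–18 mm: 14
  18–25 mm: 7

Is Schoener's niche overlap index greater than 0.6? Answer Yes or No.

Proportions for Eleutherodactylus portoricensis (n=139): 33/139=0.2374, 17/139=0.1223, 15/139=0.1079, 19/139=0.1367, 37/139=0.2662, 18/139=0.1295
Proportions for Eleutherodactylus coqui (n=56): 16/56=0.2857, 2/56=0.0357, 3/56=0.0536, 14/56=0.2500, 14/56=0.2500, 7/56=0.1250
Σ|p₁ᵢ − p₂ᵢ| = 0.0483 + 0.0866 + 0.0543 + 0.1133 + 0.0162 + 0.0045 = 0.3232
D = 1 − ½ × 0.3232 = 1 − 0.16160 = 0.83840
D = 0.83840 > 0.6 → Yes.

Yes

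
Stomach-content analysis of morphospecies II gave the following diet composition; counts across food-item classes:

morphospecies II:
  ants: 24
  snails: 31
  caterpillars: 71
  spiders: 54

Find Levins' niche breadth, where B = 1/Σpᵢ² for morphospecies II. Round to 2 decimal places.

3.41

Proportions for morphospecies II (n=180): 24/180=0.1333, 31/180=0.1722, 71/180=0.3944, 54/180=0.3000
Σpᵢ² = 0.1333² + 0.1722² + 0.3944² + 0.3000² = 0.017769 + 0.029653 + 0.155551 + 0.090000 = 0.292973
B = 1 / 0.292973 = 3.4133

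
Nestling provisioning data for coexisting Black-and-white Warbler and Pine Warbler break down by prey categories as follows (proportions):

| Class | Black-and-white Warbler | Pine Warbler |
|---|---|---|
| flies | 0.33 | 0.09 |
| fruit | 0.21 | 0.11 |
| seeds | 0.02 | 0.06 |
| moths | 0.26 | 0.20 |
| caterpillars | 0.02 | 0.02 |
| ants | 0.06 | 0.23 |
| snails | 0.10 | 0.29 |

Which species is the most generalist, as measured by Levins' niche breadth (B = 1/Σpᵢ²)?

Σp_Blacᵢ² = 0.33² + 0.21² + 0.02² + 0.26² + 0.02² + 0.06² + 0.10² = 0.1089 + 0.0441 + 0.0004 + 0.0676 + 0.0004 + 0.0036 + 0.0100 = 0.2350
B_Blac = 1 / 0.2350 = 4.2553
Σp_Pineᵢ² = 0.09² + 0.11² + 0.06² + 0.20² + 0.02² + 0.23² + 0.29² = 0.0081 + 0.0121 + 0.0036 + 0.0400 + 0.0004 + 0.0529 + 0.0841 = 0.2012
B_Pine = 1 / 0.2012 = 4.9702
Highest B → broadest niche (most generalist): Pine Warbler (B = 4.97).

Pine Warbler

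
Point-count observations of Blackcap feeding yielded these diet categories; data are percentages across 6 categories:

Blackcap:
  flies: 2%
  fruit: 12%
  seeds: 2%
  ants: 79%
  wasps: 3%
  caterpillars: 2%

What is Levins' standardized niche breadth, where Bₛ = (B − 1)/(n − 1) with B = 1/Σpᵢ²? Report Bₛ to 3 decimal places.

Convert percentages to proportions (divide by 100).
Σpᵢ² = 0.02² + 0.12² + 0.02² + 0.79² + 0.03² + 0.02² = 0.0004 + 0.0144 + 0.0004 + 0.6241 + 0.0009 + 0.0004 = 0.6406
B = 1 / 0.6406 = 1.56104
Bₛ = (B − 1)/(n − 1) = (1.56104 − 1)/(6 − 1) = 0.56104/5 = 0.11221

0.112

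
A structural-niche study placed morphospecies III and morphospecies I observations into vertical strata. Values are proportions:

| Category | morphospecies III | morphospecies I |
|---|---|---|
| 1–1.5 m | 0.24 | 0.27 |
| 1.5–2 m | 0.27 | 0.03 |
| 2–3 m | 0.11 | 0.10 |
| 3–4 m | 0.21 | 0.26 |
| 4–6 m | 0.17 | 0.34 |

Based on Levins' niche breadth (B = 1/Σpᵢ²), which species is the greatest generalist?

morphospecies III

Σp_IIIᵢ² = 0.24² + 0.27² + 0.11² + 0.21² + 0.17² = 0.0576 + 0.0729 + 0.0121 + 0.0441 + 0.0289 = 0.2156
B_III = 1 / 0.2156 = 4.6382
Σp_Iᵢ² = 0.27² + 0.03² + 0.10² + 0.26² + 0.34² = 0.0729 + 0.0009 + 0.0100 + 0.0676 + 0.1156 = 0.2670
B_I = 1 / 0.2670 = 3.7453
Highest B → broadest niche (most generalist): morphospecies III (B = 4.64).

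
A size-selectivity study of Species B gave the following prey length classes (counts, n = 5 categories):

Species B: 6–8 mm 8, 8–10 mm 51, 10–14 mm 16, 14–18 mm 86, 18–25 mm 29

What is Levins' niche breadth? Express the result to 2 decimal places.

3.24

Proportions for Species B (n=190): 8/190=0.0421, 51/190=0.2684, 16/190=0.0842, 86/190=0.4526, 29/190=0.1526
Σpᵢ² = 0.0421² + 0.2684² + 0.0842² + 0.4526² + 0.1526² = 0.001772 + 0.072039 + 0.007090 + 0.204847 + 0.023287 = 0.309035
B = 1 / 0.309035 = 3.2359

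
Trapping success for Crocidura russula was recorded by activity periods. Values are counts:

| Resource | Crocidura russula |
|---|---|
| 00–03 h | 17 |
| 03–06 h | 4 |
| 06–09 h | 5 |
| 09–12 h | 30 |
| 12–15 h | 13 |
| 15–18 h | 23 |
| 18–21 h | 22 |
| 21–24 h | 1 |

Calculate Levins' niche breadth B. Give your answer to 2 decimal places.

5.48

Proportions for Crocidura russula (n=115): 17/115=0.1478, 4/115=0.0348, 5/115=0.0435, 30/115=0.2609, 13/115=0.1130, 23/115=0.2000, 22/115=0.1913, 1/115=0.0087
Σpᵢ² = 0.1478² + 0.0348² + 0.0435² + 0.2609² + 0.1130² + 0.2000² + 0.1913² + 0.0087² = 0.021845 + 0.001211 + 0.001892 + 0.068069 + 0.012769 + 0.040000 + 0.036596 + 0.000076 = 0.182458
B = 1 / 0.182458 = 5.4807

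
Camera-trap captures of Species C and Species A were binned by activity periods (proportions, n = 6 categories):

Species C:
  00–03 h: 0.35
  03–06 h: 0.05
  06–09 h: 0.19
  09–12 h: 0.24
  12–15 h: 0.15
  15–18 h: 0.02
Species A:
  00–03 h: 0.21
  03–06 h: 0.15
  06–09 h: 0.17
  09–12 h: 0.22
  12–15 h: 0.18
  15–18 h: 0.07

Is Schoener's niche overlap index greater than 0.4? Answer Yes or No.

Σ|p₁ᵢ − p₂ᵢ| = 0.14 + 0.10 + 0.02 + 0.02 + 0.03 + 0.05 = 0.36
D = 1 − ½ × 0.36 = 1 − 0.180 = 0.8200
D = 0.8200 > 0.4 → Yes.

Yes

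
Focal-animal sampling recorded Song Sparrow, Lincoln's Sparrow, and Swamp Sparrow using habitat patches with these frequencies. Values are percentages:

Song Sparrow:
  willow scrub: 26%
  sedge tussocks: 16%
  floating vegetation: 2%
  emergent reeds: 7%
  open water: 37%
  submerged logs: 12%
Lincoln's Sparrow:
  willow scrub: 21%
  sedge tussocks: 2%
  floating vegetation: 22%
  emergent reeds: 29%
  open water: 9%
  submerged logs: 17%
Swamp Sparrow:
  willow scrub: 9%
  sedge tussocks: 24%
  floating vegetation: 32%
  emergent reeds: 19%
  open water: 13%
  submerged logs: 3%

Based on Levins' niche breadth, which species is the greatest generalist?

Lincoln's Sparrow

Convert percentages to proportions (divide by 100).
Σp_Songᵢ² = 0.26² + 0.16² + 0.02² + 0.07² + 0.37² + 0.12² = 0.0676 + 0.0256 + 0.0004 + 0.0049 + 0.1369 + 0.0144 = 0.2498
B_Song = 1 / 0.2498 = 4.0032
Σp_Lincᵢ² = 0.21² + 0.02² + 0.22² + 0.29² + 0.09² + 0.17² = 0.0441 + 0.0004 + 0.0484 + 0.0841 + 0.0081 + 0.0289 = 0.2140
B_Linc = 1 / 0.2140 = 4.6729
Σp_Swamᵢ² = 0.09² + 0.24² + 0.32² + 0.19² + 0.13² + 0.03² = 0.0081 + 0.0576 + 0.1024 + 0.0361 + 0.0169 + 0.0009 = 0.2220
B_Swam = 1 / 0.2220 = 4.5045
Highest B → broadest niche (most generalist): Lincoln's Sparrow (B = 4.67).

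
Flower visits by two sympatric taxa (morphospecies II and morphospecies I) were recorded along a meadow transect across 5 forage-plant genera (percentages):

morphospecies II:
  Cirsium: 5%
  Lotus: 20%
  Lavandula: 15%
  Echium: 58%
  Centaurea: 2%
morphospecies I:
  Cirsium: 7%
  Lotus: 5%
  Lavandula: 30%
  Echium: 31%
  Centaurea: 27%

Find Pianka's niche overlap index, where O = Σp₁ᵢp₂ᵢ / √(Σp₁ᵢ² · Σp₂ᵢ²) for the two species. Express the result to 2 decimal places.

0.74

Convert percentages to proportions (divide by 100).
Σ p₁ᵢp₂ᵢ = 0.0035 + 0.0100 + 0.0450 + 0.1798 + 0.0054 = 0.2437
Σp_1ᵢ² = 0.05² + 0.20² + 0.15² + 0.58² + 0.02² = 0.0025 + 0.0400 + 0.0225 + 0.3364 + 0.0004 = 0.4018
Σp_2ᵢ² = 0.07² + 0.05² + 0.30² + 0.31² + 0.27² = 0.0049 + 0.0025 + 0.0900 + 0.0961 + 0.0729 = 0.2664
O = 0.2437 / √(0.4018 × 0.2664) = 0.2437 / 0.32717 = 0.7449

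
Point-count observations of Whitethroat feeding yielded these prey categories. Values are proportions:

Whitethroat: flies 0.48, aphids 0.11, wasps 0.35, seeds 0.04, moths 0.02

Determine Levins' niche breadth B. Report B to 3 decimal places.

2.725

Σpᵢ² = 0.48² + 0.11² + 0.35² + 0.04² + 0.02² = 0.2304 + 0.0121 + 0.1225 + 0.0016 + 0.0004 = 0.3670
B = 1 / 0.3670 = 2.72480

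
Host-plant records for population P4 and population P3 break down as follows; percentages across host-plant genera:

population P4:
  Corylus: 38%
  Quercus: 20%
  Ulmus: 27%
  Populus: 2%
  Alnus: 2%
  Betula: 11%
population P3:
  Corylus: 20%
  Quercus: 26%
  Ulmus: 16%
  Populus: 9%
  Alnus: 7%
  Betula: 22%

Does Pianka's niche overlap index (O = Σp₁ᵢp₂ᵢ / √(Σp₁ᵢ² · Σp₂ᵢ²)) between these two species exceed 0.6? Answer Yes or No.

Yes

Convert percentages to proportions (divide by 100).
Σ p₁ᵢp₂ᵢ = 0.0760 + 0.0520 + 0.0432 + 0.0018 + 0.0014 + 0.0242 = 0.1986
Σp_1ᵢ² = 0.38² + 0.20² + 0.27² + 0.02² + 0.02² + 0.11² = 0.1444 + 0.0400 + 0.0729 + 0.0004 + 0.0004 + 0.0121 = 0.2702
Σp_2ᵢ² = 0.20² + 0.26² + 0.16² + 0.09² + 0.07² + 0.22² = 0.0400 + 0.0676 + 0.0256 + 0.0081 + 0.0049 + 0.0484 = 0.1946
O = 0.1986 / √(0.2702 × 0.1946) = 0.1986 / 0.22931 = 0.8661
O = 0.8661 > 0.6 → Yes.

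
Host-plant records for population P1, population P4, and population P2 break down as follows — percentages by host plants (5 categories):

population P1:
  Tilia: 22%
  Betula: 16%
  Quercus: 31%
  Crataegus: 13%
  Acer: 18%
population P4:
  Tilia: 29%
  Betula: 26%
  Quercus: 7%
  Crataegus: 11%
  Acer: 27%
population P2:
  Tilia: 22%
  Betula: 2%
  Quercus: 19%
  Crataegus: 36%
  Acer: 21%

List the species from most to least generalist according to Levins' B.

Convert percentages to proportions (divide by 100).
Σp_P1ᵢ² = 0.22² + 0.16² + 0.31² + 0.13² + 0.18² = 0.0484 + 0.0256 + 0.0961 + 0.0169 + 0.0324 = 0.2194
B_P1 = 1 / 0.2194 = 4.5579
Σp_P4ᵢ² = 0.29² + 0.26² + 0.07² + 0.11² + 0.27² = 0.0841 + 0.0676 + 0.0049 + 0.0121 + 0.0729 = 0.2416
B_P4 = 1 / 0.2416 = 4.1391
Σp_P2ᵢ² = 0.22² + 0.02² + 0.19² + 0.36² + 0.21² = 0.0484 + 0.0004 + 0.0361 + 0.1296 + 0.0441 = 0.2586
B_P2 = 1 / 0.2586 = 3.8670
Ranking by B (broadest → narrowest): population P1 (4.56) > population P4 (4.14) > population P2 (3.87)

population P1 > population P4 > population P2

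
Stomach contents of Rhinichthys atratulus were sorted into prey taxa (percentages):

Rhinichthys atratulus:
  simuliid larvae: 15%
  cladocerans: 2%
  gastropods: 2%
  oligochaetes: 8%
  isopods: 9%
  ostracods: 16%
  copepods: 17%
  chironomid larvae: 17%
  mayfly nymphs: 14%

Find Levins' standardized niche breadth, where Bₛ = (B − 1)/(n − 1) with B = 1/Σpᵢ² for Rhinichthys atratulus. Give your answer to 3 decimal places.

Convert percentages to proportions (divide by 100).
Σpᵢ² = 0.15² + 0.02² + 0.02² + 0.08² + 0.09² + 0.16² + 0.17² + 0.17² + 0.14² = 0.0225 + 0.0004 + 0.0004 + 0.0064 + 0.0081 + 0.0256 + 0.0289 + 0.0289 + 0.0196 = 0.1408
B = 1 / 0.1408 = 7.10227
Bₛ = (B − 1)/(n − 1) = (7.10227 − 1)/(9 − 1) = 6.10227/8 = 0.76278

0.763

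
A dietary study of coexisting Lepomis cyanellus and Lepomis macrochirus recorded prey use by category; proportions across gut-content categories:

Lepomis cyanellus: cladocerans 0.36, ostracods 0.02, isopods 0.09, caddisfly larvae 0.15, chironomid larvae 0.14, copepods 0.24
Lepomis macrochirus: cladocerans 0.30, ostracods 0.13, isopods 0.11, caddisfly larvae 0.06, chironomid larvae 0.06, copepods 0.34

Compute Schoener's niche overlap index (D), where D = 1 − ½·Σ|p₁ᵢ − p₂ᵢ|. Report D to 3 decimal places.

0.770

Σ|p₁ᵢ − p₂ᵢ| = 0.06 + 0.11 + 0.02 + 0.09 + 0.08 + 0.10 = 0.46
D = 1 − ½ × 0.46 = 1 − 0.230 = 0.77000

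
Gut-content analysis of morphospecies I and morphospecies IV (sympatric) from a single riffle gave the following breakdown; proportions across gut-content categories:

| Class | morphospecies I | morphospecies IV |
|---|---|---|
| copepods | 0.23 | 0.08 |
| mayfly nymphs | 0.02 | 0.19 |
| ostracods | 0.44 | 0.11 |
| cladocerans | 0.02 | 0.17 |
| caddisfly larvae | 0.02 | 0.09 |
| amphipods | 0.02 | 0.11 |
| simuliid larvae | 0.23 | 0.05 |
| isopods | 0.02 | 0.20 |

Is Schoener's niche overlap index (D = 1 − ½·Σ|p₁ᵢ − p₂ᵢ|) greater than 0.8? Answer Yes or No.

Σ|p₁ᵢ − p₂ᵢ| = 0.15 + 0.17 + 0.33 + 0.15 + 0.07 + 0.09 + 0.18 + 0.18 = 1.32
D = 1 − ½ × 1.32 = 1 − 0.660 = 0.3400
D = 0.3400 < 0.8 → No.

No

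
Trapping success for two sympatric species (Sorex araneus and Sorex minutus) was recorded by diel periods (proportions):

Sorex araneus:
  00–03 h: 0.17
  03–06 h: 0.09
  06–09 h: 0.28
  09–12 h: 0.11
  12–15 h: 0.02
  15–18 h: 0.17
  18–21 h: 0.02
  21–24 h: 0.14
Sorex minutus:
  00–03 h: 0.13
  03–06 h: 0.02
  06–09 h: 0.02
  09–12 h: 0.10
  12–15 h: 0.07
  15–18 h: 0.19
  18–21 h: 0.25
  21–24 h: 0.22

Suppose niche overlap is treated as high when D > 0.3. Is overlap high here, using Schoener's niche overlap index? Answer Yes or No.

Yes

Σ|p₁ᵢ − p₂ᵢ| = 0.04 + 0.07 + 0.26 + 0.01 + 0.05 + 0.02 + 0.23 + 0.08 = 0.76
D = 1 − ½ × 0.76 = 1 − 0.380 = 0.6200
D = 0.6200 > 0.3 → Yes.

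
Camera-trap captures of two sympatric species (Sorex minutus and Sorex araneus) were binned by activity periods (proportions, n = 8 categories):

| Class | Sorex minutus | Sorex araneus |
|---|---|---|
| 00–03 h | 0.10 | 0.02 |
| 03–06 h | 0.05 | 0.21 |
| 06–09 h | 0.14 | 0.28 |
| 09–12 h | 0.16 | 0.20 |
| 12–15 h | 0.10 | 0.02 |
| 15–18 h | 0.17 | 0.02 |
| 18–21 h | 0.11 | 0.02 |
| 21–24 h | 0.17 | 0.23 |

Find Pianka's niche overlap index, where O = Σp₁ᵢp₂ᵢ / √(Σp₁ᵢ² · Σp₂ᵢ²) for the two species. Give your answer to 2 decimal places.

0.75

Σ p₁ᵢp₂ᵢ = 0.0020 + 0.0105 + 0.0392 + 0.0320 + 0.0020 + 0.0034 + 0.0022 + 0.0391 = 0.1304
Σp_1ᵢ² = 0.10² + 0.05² + 0.14² + 0.16² + 0.10² + 0.17² + 0.11² + 0.17² = 0.0100 + 0.0025 + 0.0196 + 0.0256 + 0.0100 + 0.0289 + 0.0121 + 0.0289 = 0.1376
Σp_2ᵢ² = 0.02² + 0.21² + 0.28² + 0.20² + 0.02² + 0.02² + 0.02² + 0.23² = 0.0004 + 0.0441 + 0.0784 + 0.0400 + 0.0004 + 0.0004 + 0.0004 + 0.0529 = 0.2170
O = 0.1304 / √(0.1376 × 0.2170) = 0.1304 / 0.17280 = 0.7546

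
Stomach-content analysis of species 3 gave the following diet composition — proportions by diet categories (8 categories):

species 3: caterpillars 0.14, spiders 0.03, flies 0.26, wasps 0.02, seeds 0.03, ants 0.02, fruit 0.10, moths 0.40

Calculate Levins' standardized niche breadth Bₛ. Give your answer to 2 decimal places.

0.41

Σpᵢ² = 0.14² + 0.03² + 0.26² + 0.02² + 0.03² + 0.02² + 0.10² + 0.40² = 0.0196 + 0.0009 + 0.0676 + 0.0004 + 0.0009 + 0.0004 + 0.0100 + 0.1600 = 0.2598
B = 1 / 0.2598 = 3.8491
Bₛ = (B − 1)/(n − 1) = (3.8491 − 1)/(8 − 1) = 2.8491/7 = 0.4070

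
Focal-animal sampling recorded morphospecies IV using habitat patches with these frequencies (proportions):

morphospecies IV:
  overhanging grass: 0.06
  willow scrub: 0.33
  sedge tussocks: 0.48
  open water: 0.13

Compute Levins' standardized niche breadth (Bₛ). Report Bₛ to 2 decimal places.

Σpᵢ² = 0.06² + 0.33² + 0.48² + 0.13² = 0.0036 + 0.1089 + 0.2304 + 0.0169 = 0.3598
B = 1 / 0.3598 = 2.7793
Bₛ = (B − 1)/(n − 1) = (2.7793 − 1)/(4 − 1) = 1.7793/3 = 0.5931

0.59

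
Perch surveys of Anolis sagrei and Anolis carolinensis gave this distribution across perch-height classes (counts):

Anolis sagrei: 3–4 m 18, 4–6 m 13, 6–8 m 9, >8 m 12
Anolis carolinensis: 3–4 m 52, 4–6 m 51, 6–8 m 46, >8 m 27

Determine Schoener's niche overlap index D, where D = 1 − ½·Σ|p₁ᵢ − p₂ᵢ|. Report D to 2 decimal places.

Proportions for Anolis sagrei (n=52): 18/52=0.3462, 13/52=0.2500, 9/52=0.1731, 12/52=0.2308
Proportions for Anolis carolinensis (n=176): 52/176=0.2955, 51/176=0.2898, 46/176=0.2614, 27/176=0.1534
Σ|p₁ᵢ − p₂ᵢ| = 0.0507 + 0.0398 + 0.0883 + 0.0774 = 0.2562
D = 1 − ½ × 0.2562 = 1 − 0.12810 = 0.87190

0.87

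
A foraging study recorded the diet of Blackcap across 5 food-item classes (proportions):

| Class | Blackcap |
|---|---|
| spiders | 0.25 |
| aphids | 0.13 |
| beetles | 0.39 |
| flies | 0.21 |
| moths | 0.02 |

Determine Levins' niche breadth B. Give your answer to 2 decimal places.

3.62

Σpᵢ² = 0.25² + 0.13² + 0.39² + 0.21² + 0.02² = 0.0625 + 0.0169 + 0.1521 + 0.0441 + 0.0004 = 0.2760
B = 1 / 0.2760 = 3.6232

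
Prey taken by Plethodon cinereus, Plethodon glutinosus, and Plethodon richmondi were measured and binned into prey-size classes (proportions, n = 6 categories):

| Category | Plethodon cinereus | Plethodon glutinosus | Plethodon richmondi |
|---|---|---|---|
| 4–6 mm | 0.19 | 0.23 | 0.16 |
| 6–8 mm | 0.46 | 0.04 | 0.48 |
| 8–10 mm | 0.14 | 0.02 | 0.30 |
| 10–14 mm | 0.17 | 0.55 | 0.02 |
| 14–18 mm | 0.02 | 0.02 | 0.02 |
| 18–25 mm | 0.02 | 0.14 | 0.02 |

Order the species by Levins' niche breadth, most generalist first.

Plethodon cinereus > Plethodon richmondi > Plethodon glutinosus

Σp_cineᵢ² = 0.19² + 0.46² + 0.14² + 0.17² + 0.02² + 0.02² = 0.0361 + 0.2116 + 0.0196 + 0.0289 + 0.0004 + 0.0004 = 0.2970
B_cine = 1 / 0.2970 = 3.3670
Σp_glutᵢ² = 0.23² + 0.04² + 0.02² + 0.55² + 0.02² + 0.14² = 0.0529 + 0.0016 + 0.0004 + 0.3025 + 0.0004 + 0.0196 = 0.3774
B_glut = 1 / 0.3774 = 2.6497
Σp_richᵢ² = 0.16² + 0.48² + 0.30² + 0.02² + 0.02² + 0.02² = 0.0256 + 0.2304 + 0.0900 + 0.0004 + 0.0004 + 0.0004 = 0.3472
B_rich = 1 / 0.3472 = 2.8802
Ranking by B (broadest → narrowest): Plethodon cinereus (3.37) > Plethodon richmondi (2.88) > Plethodon glutinosus (2.65)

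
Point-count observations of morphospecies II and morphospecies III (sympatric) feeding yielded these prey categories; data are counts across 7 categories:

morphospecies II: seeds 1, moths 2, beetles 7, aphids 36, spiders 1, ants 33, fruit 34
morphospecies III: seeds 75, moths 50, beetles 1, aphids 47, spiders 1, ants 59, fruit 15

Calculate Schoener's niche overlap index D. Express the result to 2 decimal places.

0.52

Proportions for morphospecies II (n=114): 1/114=0.0088, 2/114=0.0175, 7/114=0.0614, 36/114=0.3158, 1/114=0.0088, 33/114=0.2895, 34/114=0.2982
Proportions for morphospecies III (n=248): 75/248=0.3024, 50/248=0.2016, 1/248=0.0040, 47/248=0.1895, 1/248=0.0040, 59/248=0.2379, 15/248=0.0605
Σ|p₁ᵢ − p₂ᵢ| = 0.2936 + 0.1841 + 0.0574 + 0.1263 + 0.0048 + 0.0516 + 0.2377 = 0.9555
D = 1 − ½ × 0.9555 = 1 − 0.47775 = 0.52225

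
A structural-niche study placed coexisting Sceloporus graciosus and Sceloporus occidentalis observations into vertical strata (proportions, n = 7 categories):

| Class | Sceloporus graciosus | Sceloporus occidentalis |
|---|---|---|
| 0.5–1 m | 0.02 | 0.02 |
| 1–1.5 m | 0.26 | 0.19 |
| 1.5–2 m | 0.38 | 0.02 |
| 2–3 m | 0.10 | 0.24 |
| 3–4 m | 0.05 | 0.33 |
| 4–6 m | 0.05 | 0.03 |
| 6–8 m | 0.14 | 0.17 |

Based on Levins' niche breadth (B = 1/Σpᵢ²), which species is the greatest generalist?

Σp_gracᵢ² = 0.02² + 0.26² + 0.38² + 0.10² + 0.05² + 0.05² + 0.14² = 0.0004 + 0.0676 + 0.1444 + 0.0100 + 0.0025 + 0.0025 + 0.0196 = 0.2470
B_grac = 1 / 0.2470 = 4.0486
Σp_occiᵢ² = 0.02² + 0.19² + 0.02² + 0.24² + 0.33² + 0.03² + 0.17² = 0.0004 + 0.0361 + 0.0004 + 0.0576 + 0.1089 + 0.0009 + 0.0289 = 0.2332
B_occi = 1 / 0.2332 = 4.2882
Highest B → broadest niche (most generalist): Sceloporus occidentalis (B = 4.29).

Sceloporus occidentalis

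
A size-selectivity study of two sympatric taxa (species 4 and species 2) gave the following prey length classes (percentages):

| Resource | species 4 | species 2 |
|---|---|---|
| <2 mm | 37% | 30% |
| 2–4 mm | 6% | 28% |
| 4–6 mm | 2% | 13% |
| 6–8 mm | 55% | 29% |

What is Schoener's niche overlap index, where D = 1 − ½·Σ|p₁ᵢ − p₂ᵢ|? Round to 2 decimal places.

Convert percentages to proportions (divide by 100).
Σ|p₁ᵢ − p₂ᵢ| = 0.07 + 0.22 + 0.11 + 0.26 = 0.66
D = 1 − ½ × 0.66 = 1 − 0.330 = 0.6700

0.67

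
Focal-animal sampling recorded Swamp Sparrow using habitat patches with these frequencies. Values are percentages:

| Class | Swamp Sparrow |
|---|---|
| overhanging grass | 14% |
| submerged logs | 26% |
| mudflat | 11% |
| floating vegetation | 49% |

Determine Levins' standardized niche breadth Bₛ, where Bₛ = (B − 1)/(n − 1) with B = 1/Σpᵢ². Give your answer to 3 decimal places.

0.649

Convert percentages to proportions (divide by 100).
Σpᵢ² = 0.14² + 0.26² + 0.11² + 0.49² = 0.0196 + 0.0676 + 0.0121 + 0.2401 = 0.3394
B = 1 / 0.3394 = 2.94638
Bₛ = (B − 1)/(n − 1) = (2.94638 − 1)/(4 − 1) = 1.94638/3 = 0.64879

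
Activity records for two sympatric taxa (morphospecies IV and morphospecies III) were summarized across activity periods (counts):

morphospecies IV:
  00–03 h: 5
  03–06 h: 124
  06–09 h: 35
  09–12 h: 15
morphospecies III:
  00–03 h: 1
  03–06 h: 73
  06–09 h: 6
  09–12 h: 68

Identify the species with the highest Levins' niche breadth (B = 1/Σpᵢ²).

morphospecies III

Proportions for morphospecies IV (n=179): 5/179=0.0279, 124/179=0.6927, 35/179=0.1955, 15/179=0.0838
Proportions for morphospecies III (n=148): 1/148=0.0068, 73/148=0.4932, 6/148=0.0405, 68/148=0.4595
Σp_IVᵢ² = 0.0279² + 0.6927² + 0.1955² + 0.0838² = 0.000778 + 0.479833 + 0.038220 + 0.007022 = 0.525853
B_IV = 1 / 0.525853 = 1.9017
Σp_IIIᵢ² = 0.0068² + 0.4932² + 0.0405² + 0.4595² = 0.000046 + 0.243246 + 0.001640 + 0.211140 = 0.456072
B_III = 1 / 0.456072 = 2.1926
Highest B → broadest niche (most generalist): morphospecies III (B = 2.19).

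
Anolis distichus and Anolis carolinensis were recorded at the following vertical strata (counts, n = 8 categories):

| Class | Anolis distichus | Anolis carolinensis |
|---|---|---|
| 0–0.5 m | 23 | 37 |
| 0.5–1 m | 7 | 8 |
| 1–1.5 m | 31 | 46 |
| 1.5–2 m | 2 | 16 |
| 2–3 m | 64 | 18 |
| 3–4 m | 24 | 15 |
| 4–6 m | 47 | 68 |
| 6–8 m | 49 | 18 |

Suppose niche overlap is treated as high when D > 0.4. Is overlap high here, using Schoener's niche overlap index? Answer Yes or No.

Proportions for Anolis distichus (n=247): 23/247=0.0931, 7/247=0.0283, 31/247=0.1255, 2/247=0.0081, 64/247=0.2591, 24/247=0.0972, 47/247=0.1903, 49/247=0.1984
Proportions for Anolis carolinensis (n=226): 37/226=0.1637, 8/226=0.0354, 46/226=0.2035, 16/226=0.0708, 18/226=0.0796, 15/226=0.0664, 68/226=0.3009, 18/226=0.0796
Σ|p₁ᵢ − p₂ᵢ| = 0.0706 + 0.0071 + 0.0780 + 0.0627 + 0.1795 + 0.0308 + 0.1106 + 0.1188 = 0.6581
D = 1 − ½ × 0.6581 = 1 − 0.32905 = 0.67095
D = 0.67095 > 0.4 → Yes.

Yes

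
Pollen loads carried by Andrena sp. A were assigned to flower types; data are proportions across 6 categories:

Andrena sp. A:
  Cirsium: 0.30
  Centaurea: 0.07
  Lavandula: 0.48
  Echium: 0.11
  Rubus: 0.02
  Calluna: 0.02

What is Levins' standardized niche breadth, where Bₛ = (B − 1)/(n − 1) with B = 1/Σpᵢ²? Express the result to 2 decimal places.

0.39

Σpᵢ² = 0.30² + 0.07² + 0.48² + 0.11² + 0.02² + 0.02² = 0.0900 + 0.0049 + 0.2304 + 0.0121 + 0.0004 + 0.0004 = 0.3382
B = 1 / 0.3382 = 2.9568
Bₛ = (B − 1)/(n − 1) = (2.9568 − 1)/(6 − 1) = 1.9568/5 = 0.3914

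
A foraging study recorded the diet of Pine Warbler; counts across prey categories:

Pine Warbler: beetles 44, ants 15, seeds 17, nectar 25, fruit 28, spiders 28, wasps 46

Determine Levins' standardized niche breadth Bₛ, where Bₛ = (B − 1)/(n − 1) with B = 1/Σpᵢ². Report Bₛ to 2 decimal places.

Proportions for Pine Warbler (n=203): 44/203=0.2167, 15/203=0.0739, 17/203=0.0837, 25/203=0.1232, 28/203=0.1379, 28/203=0.1379, 46/203=0.2266
Σpᵢ² = 0.2167² + 0.0739² + 0.0837² + 0.1232² + 0.1379² + 0.1379² + 0.2266² = 0.046959 + 0.005461 + 0.007006 + 0.015178 + 0.019016 + 0.019016 + 0.051348 = 0.163984
B = 1 / 0.163984 = 6.0982
Bₛ = (B − 1)/(n − 1) = (6.0982 − 1)/(7 − 1) = 5.0982/6 = 0.8497

0.85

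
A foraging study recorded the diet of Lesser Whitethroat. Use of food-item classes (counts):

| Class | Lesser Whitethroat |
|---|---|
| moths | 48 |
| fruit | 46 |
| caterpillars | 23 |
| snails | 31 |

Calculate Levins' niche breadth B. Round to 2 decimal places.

Proportions for Lesser Whitethroat (n=148): 48/148=0.3243, 46/148=0.3108, 23/148=0.1554, 31/148=0.2095
Σpᵢ² = 0.3243² + 0.3108² + 0.1554² + 0.2095² = 0.105170 + 0.096597 + 0.024149 + 0.043890 = 0.269806
B = 1 / 0.269806 = 3.7064

3.71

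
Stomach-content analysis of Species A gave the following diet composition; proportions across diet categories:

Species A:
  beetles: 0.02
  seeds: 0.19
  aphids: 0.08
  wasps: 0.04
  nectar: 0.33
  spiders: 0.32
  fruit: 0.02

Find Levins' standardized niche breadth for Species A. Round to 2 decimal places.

Σpᵢ² = 0.02² + 0.19² + 0.08² + 0.04² + 0.33² + 0.32² + 0.02² = 0.0004 + 0.0361 + 0.0064 + 0.0016 + 0.1089 + 0.1024 + 0.0004 = 0.2562
B = 1 / 0.2562 = 3.9032
Bₛ = (B − 1)/(n − 1) = (3.9032 − 1)/(7 − 1) = 2.9032/6 = 0.4839

0.48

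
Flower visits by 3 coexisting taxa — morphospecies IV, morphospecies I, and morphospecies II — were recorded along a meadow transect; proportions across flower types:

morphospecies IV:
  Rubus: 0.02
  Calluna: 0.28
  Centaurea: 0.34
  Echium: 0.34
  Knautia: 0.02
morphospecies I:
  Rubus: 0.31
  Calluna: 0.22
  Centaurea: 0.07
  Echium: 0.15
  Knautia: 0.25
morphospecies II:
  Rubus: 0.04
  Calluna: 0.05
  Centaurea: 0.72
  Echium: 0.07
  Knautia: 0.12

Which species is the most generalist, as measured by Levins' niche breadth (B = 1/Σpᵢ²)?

Σp_IVᵢ² = 0.02² + 0.28² + 0.34² + 0.34² + 0.02² = 0.0004 + 0.0784 + 0.1156 + 0.1156 + 0.0004 = 0.3104
B_IV = 1 / 0.3104 = 3.2216
Σp_Iᵢ² = 0.31² + 0.22² + 0.07² + 0.15² + 0.25² = 0.0961 + 0.0484 + 0.0049 + 0.0225 + 0.0625 = 0.2344
B_I = 1 / 0.2344 = 4.2662
Σp_IIᵢ² = 0.04² + 0.05² + 0.72² + 0.07² + 0.12² = 0.0016 + 0.0025 + 0.5184 + 0.0049 + 0.0144 = 0.5418
B_II = 1 / 0.5418 = 1.8457
Highest B → broadest niche (most generalist): morphospecies I (B = 4.27).

morphospecies I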